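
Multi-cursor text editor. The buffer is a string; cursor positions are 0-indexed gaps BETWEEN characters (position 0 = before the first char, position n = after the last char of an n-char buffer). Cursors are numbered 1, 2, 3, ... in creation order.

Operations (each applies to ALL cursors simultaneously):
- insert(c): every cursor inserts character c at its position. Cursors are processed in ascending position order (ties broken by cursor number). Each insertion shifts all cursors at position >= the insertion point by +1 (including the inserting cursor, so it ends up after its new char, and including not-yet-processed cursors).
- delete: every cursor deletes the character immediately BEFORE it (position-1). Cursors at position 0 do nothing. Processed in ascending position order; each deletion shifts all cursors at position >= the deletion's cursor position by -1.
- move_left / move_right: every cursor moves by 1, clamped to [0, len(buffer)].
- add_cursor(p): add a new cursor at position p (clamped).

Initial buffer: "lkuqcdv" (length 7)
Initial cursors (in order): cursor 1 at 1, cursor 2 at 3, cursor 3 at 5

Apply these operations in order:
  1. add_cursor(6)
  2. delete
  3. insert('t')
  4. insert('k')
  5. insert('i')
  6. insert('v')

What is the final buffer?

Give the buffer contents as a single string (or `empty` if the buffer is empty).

After op 1 (add_cursor(6)): buffer="lkuqcdv" (len 7), cursors c1@1 c2@3 c3@5 c4@6, authorship .......
After op 2 (delete): buffer="kqv" (len 3), cursors c1@0 c2@1 c3@2 c4@2, authorship ...
After op 3 (insert('t')): buffer="tktqttv" (len 7), cursors c1@1 c2@3 c3@6 c4@6, authorship 1.2.34.
After op 4 (insert('k')): buffer="tkktkqttkkv" (len 11), cursors c1@2 c2@5 c3@10 c4@10, authorship 11.22.3434.
After op 5 (insert('i')): buffer="tkiktkiqttkkiiv" (len 15), cursors c1@3 c2@7 c3@14 c4@14, authorship 111.222.343434.
After op 6 (insert('v')): buffer="tkivktkivqttkkiivvv" (len 19), cursors c1@4 c2@9 c3@18 c4@18, authorship 1111.2222.34343434.

Answer: tkivktkivqttkkiivvv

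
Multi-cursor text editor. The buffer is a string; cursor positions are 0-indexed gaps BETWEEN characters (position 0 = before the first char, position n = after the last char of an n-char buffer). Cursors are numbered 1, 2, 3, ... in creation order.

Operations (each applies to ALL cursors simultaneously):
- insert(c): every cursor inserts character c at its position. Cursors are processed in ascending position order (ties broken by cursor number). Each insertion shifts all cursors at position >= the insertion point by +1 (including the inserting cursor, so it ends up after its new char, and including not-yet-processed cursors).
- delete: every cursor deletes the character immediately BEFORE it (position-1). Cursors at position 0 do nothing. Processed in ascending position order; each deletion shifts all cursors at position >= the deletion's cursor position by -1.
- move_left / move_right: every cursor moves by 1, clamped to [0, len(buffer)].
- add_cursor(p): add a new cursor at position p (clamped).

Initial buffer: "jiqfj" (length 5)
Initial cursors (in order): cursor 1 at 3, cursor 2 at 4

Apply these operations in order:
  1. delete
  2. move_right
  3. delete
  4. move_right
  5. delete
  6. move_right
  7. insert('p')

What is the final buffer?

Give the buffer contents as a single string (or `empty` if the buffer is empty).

Answer: pp

Derivation:
After op 1 (delete): buffer="jij" (len 3), cursors c1@2 c2@2, authorship ...
After op 2 (move_right): buffer="jij" (len 3), cursors c1@3 c2@3, authorship ...
After op 3 (delete): buffer="j" (len 1), cursors c1@1 c2@1, authorship .
After op 4 (move_right): buffer="j" (len 1), cursors c1@1 c2@1, authorship .
After op 5 (delete): buffer="" (len 0), cursors c1@0 c2@0, authorship 
After op 6 (move_right): buffer="" (len 0), cursors c1@0 c2@0, authorship 
After op 7 (insert('p')): buffer="pp" (len 2), cursors c1@2 c2@2, authorship 12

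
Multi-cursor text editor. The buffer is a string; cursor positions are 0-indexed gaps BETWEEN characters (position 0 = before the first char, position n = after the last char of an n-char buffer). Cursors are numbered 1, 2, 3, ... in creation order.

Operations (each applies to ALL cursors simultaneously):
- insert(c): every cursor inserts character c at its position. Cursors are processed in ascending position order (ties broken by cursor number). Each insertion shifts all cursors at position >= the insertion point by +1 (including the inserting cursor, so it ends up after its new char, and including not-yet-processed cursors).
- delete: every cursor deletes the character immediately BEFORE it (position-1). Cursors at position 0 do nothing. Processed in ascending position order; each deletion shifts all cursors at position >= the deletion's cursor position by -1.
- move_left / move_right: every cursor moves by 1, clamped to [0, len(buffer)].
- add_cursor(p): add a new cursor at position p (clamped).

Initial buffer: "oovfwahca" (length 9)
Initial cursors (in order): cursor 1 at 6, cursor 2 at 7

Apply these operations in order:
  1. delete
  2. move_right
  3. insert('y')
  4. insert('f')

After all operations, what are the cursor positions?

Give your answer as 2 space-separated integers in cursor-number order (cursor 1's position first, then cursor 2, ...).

After op 1 (delete): buffer="oovfwca" (len 7), cursors c1@5 c2@5, authorship .......
After op 2 (move_right): buffer="oovfwca" (len 7), cursors c1@6 c2@6, authorship .......
After op 3 (insert('y')): buffer="oovfwcyya" (len 9), cursors c1@8 c2@8, authorship ......12.
After op 4 (insert('f')): buffer="oovfwcyyffa" (len 11), cursors c1@10 c2@10, authorship ......1212.

Answer: 10 10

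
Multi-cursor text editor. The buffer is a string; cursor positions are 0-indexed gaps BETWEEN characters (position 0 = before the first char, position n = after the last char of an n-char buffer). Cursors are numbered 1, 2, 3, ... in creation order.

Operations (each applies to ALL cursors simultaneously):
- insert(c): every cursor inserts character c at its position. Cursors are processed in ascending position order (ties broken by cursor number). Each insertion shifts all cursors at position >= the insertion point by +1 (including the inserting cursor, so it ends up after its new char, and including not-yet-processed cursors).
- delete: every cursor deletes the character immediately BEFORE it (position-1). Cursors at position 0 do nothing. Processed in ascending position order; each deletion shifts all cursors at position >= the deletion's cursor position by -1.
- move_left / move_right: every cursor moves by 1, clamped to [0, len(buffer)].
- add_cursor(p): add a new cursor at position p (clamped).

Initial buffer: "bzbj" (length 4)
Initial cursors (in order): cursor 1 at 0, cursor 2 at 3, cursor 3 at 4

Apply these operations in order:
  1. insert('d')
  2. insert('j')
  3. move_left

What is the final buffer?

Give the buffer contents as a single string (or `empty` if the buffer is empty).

Answer: djbzbdjjdj

Derivation:
After op 1 (insert('d')): buffer="dbzbdjd" (len 7), cursors c1@1 c2@5 c3@7, authorship 1...2.3
After op 2 (insert('j')): buffer="djbzbdjjdj" (len 10), cursors c1@2 c2@7 c3@10, authorship 11...22.33
After op 3 (move_left): buffer="djbzbdjjdj" (len 10), cursors c1@1 c2@6 c3@9, authorship 11...22.33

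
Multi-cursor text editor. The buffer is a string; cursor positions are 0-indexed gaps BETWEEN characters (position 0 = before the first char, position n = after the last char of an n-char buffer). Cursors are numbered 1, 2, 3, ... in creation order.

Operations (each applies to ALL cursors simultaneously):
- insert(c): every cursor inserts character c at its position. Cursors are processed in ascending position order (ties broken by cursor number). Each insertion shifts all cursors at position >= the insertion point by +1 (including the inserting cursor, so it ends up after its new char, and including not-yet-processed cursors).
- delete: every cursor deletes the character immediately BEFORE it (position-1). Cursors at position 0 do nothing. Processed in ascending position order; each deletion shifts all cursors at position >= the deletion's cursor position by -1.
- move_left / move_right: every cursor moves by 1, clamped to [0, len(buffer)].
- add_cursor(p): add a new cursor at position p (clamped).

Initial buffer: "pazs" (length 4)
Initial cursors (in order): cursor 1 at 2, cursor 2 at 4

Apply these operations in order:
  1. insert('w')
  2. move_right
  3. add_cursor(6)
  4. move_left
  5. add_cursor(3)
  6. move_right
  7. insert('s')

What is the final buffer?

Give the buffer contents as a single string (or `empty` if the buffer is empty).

Answer: pawzssswss

Derivation:
After op 1 (insert('w')): buffer="pawzsw" (len 6), cursors c1@3 c2@6, authorship ..1..2
After op 2 (move_right): buffer="pawzsw" (len 6), cursors c1@4 c2@6, authorship ..1..2
After op 3 (add_cursor(6)): buffer="pawzsw" (len 6), cursors c1@4 c2@6 c3@6, authorship ..1..2
After op 4 (move_left): buffer="pawzsw" (len 6), cursors c1@3 c2@5 c3@5, authorship ..1..2
After op 5 (add_cursor(3)): buffer="pawzsw" (len 6), cursors c1@3 c4@3 c2@5 c3@5, authorship ..1..2
After op 6 (move_right): buffer="pawzsw" (len 6), cursors c1@4 c4@4 c2@6 c3@6, authorship ..1..2
After op 7 (insert('s')): buffer="pawzssswss" (len 10), cursors c1@6 c4@6 c2@10 c3@10, authorship ..1.14.223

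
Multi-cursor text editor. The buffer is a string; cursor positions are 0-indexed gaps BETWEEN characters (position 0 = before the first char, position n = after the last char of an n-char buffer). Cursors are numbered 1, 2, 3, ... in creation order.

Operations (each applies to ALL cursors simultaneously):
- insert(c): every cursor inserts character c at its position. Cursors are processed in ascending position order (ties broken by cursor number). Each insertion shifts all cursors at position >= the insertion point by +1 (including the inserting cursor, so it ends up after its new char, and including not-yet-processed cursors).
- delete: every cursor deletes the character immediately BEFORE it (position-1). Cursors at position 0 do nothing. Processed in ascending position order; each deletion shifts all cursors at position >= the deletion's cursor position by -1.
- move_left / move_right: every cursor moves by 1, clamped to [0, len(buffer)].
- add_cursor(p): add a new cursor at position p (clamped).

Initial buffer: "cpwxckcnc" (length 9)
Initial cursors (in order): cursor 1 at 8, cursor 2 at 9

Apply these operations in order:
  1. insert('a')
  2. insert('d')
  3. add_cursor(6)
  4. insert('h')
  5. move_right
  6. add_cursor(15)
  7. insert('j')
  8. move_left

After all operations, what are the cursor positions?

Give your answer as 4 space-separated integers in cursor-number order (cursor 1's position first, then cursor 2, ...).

Answer: 14 19 8 17

Derivation:
After op 1 (insert('a')): buffer="cpwxckcnaca" (len 11), cursors c1@9 c2@11, authorship ........1.2
After op 2 (insert('d')): buffer="cpwxckcnadcad" (len 13), cursors c1@10 c2@13, authorship ........11.22
After op 3 (add_cursor(6)): buffer="cpwxckcnadcad" (len 13), cursors c3@6 c1@10 c2@13, authorship ........11.22
After op 4 (insert('h')): buffer="cpwxckhcnadhcadh" (len 16), cursors c3@7 c1@12 c2@16, authorship ......3..111.222
After op 5 (move_right): buffer="cpwxckhcnadhcadh" (len 16), cursors c3@8 c1@13 c2@16, authorship ......3..111.222
After op 6 (add_cursor(15)): buffer="cpwxckhcnadhcadh" (len 16), cursors c3@8 c1@13 c4@15 c2@16, authorship ......3..111.222
After op 7 (insert('j')): buffer="cpwxckhcjnadhcjadjhj" (len 20), cursors c3@9 c1@15 c4@18 c2@20, authorship ......3.3.111.122422
After op 8 (move_left): buffer="cpwxckhcjnadhcjadjhj" (len 20), cursors c3@8 c1@14 c4@17 c2@19, authorship ......3.3.111.122422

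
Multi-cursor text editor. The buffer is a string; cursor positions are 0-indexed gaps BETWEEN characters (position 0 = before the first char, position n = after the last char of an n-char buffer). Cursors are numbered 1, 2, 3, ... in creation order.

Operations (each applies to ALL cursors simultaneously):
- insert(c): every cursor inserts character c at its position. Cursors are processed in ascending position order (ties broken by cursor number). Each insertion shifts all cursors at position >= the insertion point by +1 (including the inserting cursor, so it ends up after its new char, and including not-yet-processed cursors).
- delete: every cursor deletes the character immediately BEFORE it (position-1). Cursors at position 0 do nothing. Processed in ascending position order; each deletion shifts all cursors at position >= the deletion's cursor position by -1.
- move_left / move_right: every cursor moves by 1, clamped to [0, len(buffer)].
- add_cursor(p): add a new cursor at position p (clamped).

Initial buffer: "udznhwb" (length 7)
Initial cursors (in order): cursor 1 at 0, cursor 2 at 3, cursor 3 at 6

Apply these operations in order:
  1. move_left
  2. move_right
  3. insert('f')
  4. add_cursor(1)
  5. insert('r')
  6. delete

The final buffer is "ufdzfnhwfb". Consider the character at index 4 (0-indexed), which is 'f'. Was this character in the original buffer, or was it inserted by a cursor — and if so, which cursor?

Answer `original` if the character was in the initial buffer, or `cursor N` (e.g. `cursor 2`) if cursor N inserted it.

Answer: cursor 2

Derivation:
After op 1 (move_left): buffer="udznhwb" (len 7), cursors c1@0 c2@2 c3@5, authorship .......
After op 2 (move_right): buffer="udznhwb" (len 7), cursors c1@1 c2@3 c3@6, authorship .......
After op 3 (insert('f')): buffer="ufdzfnhwfb" (len 10), cursors c1@2 c2@5 c3@9, authorship .1..2...3.
After op 4 (add_cursor(1)): buffer="ufdzfnhwfb" (len 10), cursors c4@1 c1@2 c2@5 c3@9, authorship .1..2...3.
After op 5 (insert('r')): buffer="urfrdzfrnhwfrb" (len 14), cursors c4@2 c1@4 c2@8 c3@13, authorship .411..22...33.
After op 6 (delete): buffer="ufdzfnhwfb" (len 10), cursors c4@1 c1@2 c2@5 c3@9, authorship .1..2...3.
Authorship (.=original, N=cursor N): . 1 . . 2 . . . 3 .
Index 4: author = 2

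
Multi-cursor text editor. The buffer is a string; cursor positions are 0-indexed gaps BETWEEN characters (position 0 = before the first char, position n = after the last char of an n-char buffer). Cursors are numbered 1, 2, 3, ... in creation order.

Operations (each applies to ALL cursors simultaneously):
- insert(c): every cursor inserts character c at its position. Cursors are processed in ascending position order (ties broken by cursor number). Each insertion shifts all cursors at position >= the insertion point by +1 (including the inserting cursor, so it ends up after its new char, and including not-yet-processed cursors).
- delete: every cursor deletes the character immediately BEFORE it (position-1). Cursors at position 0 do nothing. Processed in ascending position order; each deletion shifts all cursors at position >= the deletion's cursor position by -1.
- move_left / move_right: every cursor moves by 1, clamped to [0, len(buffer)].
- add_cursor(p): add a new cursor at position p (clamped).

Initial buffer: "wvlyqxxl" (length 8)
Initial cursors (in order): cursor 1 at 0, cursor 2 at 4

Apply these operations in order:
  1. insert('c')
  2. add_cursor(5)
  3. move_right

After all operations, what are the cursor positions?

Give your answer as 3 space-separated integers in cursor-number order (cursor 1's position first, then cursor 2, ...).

After op 1 (insert('c')): buffer="cwvlycqxxl" (len 10), cursors c1@1 c2@6, authorship 1....2....
After op 2 (add_cursor(5)): buffer="cwvlycqxxl" (len 10), cursors c1@1 c3@5 c2@6, authorship 1....2....
After op 3 (move_right): buffer="cwvlycqxxl" (len 10), cursors c1@2 c3@6 c2@7, authorship 1....2....

Answer: 2 7 6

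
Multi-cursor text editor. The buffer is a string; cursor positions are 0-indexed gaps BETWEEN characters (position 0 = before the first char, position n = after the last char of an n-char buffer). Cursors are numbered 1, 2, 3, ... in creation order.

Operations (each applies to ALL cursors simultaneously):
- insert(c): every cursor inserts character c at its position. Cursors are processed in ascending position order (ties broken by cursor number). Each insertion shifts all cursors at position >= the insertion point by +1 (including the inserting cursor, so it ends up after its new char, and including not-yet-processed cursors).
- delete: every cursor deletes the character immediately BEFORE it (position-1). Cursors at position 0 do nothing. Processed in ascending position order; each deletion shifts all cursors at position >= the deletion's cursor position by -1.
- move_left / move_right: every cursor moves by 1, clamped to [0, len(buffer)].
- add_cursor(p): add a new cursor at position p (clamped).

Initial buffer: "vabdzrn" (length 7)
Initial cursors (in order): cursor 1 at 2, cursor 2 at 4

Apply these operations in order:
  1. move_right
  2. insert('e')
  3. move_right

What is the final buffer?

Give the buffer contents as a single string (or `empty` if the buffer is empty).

After op 1 (move_right): buffer="vabdzrn" (len 7), cursors c1@3 c2@5, authorship .......
After op 2 (insert('e')): buffer="vabedzern" (len 9), cursors c1@4 c2@7, authorship ...1..2..
After op 3 (move_right): buffer="vabedzern" (len 9), cursors c1@5 c2@8, authorship ...1..2..

Answer: vabedzern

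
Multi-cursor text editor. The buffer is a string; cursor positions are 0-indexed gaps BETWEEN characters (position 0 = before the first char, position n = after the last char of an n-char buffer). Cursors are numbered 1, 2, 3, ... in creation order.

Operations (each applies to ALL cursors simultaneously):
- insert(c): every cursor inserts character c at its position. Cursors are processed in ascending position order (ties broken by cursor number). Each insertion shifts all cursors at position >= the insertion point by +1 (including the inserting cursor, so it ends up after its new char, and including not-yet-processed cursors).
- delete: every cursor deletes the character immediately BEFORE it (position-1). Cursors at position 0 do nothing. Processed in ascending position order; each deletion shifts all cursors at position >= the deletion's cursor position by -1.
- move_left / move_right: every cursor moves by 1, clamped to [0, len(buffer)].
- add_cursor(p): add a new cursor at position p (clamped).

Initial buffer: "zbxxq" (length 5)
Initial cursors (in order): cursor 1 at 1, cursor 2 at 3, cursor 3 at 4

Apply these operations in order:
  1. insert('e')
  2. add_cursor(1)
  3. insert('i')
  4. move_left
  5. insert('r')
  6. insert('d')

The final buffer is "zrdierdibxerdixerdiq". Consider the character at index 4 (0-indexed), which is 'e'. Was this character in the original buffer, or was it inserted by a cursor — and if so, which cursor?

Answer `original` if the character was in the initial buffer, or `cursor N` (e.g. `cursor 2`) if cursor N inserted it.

After op 1 (insert('e')): buffer="zebxexeq" (len 8), cursors c1@2 c2@5 c3@7, authorship .1..2.3.
After op 2 (add_cursor(1)): buffer="zebxexeq" (len 8), cursors c4@1 c1@2 c2@5 c3@7, authorship .1..2.3.
After op 3 (insert('i')): buffer="zieibxeixeiq" (len 12), cursors c4@2 c1@4 c2@8 c3@11, authorship .411..22.33.
After op 4 (move_left): buffer="zieibxeixeiq" (len 12), cursors c4@1 c1@3 c2@7 c3@10, authorship .411..22.33.
After op 5 (insert('r')): buffer="zrieribxerixeriq" (len 16), cursors c4@2 c1@5 c2@10 c3@14, authorship .44111..222.333.
After op 6 (insert('d')): buffer="zrdierdibxerdixerdiq" (len 20), cursors c4@3 c1@7 c2@13 c3@18, authorship .4441111..2222.3333.
Authorship (.=original, N=cursor N): . 4 4 4 1 1 1 1 . . 2 2 2 2 . 3 3 3 3 .
Index 4: author = 1

Answer: cursor 1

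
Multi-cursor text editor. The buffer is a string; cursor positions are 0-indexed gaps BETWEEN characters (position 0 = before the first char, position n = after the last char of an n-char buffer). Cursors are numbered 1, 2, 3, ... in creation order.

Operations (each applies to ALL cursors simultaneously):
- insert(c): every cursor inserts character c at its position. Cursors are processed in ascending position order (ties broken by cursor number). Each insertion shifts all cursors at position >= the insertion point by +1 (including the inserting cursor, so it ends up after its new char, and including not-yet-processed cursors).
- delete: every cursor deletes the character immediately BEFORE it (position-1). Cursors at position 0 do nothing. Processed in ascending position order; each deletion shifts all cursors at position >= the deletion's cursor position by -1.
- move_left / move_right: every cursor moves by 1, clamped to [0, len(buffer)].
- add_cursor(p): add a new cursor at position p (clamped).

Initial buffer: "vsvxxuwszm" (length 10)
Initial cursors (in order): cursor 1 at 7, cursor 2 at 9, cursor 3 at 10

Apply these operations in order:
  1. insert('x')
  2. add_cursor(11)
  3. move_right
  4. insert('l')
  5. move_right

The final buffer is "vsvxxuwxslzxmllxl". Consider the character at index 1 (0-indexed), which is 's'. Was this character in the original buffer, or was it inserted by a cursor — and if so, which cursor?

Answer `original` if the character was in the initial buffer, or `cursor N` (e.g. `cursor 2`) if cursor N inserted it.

Answer: original

Derivation:
After op 1 (insert('x')): buffer="vsvxxuwxszxmx" (len 13), cursors c1@8 c2@11 c3@13, authorship .......1..2.3
After op 2 (add_cursor(11)): buffer="vsvxxuwxszxmx" (len 13), cursors c1@8 c2@11 c4@11 c3@13, authorship .......1..2.3
After op 3 (move_right): buffer="vsvxxuwxszxmx" (len 13), cursors c1@9 c2@12 c4@12 c3@13, authorship .......1..2.3
After op 4 (insert('l')): buffer="vsvxxuwxslzxmllxl" (len 17), cursors c1@10 c2@15 c4@15 c3@17, authorship .......1.1.2.2433
After op 5 (move_right): buffer="vsvxxuwxslzxmllxl" (len 17), cursors c1@11 c2@16 c4@16 c3@17, authorship .......1.1.2.2433
Authorship (.=original, N=cursor N): . . . . . . . 1 . 1 . 2 . 2 4 3 3
Index 1: author = original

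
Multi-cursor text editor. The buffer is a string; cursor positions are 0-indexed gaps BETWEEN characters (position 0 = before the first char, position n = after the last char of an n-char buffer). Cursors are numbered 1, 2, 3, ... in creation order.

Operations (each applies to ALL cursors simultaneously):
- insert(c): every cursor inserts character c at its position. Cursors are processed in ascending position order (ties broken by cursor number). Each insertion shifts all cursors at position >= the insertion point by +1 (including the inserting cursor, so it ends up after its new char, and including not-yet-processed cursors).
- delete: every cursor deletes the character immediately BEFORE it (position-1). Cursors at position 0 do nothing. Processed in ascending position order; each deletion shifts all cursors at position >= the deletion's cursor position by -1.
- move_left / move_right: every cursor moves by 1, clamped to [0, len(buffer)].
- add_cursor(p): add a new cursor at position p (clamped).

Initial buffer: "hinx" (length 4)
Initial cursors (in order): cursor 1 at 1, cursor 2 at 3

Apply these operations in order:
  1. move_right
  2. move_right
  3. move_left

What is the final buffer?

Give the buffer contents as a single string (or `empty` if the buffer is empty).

After op 1 (move_right): buffer="hinx" (len 4), cursors c1@2 c2@4, authorship ....
After op 2 (move_right): buffer="hinx" (len 4), cursors c1@3 c2@4, authorship ....
After op 3 (move_left): buffer="hinx" (len 4), cursors c1@2 c2@3, authorship ....

Answer: hinx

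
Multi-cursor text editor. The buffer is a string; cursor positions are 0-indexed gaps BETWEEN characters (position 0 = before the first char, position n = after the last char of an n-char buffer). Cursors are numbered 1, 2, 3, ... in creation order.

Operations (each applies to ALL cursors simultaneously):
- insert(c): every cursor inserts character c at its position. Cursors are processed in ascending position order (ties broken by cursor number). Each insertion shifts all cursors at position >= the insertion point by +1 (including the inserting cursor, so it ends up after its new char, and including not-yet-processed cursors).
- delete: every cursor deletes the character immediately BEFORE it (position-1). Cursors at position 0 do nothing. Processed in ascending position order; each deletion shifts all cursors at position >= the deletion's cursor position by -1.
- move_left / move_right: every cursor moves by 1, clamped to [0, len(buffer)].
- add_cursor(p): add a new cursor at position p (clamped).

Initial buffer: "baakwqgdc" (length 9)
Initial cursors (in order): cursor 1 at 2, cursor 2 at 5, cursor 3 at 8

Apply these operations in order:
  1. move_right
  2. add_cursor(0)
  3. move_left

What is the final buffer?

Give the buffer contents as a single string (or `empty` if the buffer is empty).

After op 1 (move_right): buffer="baakwqgdc" (len 9), cursors c1@3 c2@6 c3@9, authorship .........
After op 2 (add_cursor(0)): buffer="baakwqgdc" (len 9), cursors c4@0 c1@3 c2@6 c3@9, authorship .........
After op 3 (move_left): buffer="baakwqgdc" (len 9), cursors c4@0 c1@2 c2@5 c3@8, authorship .........

Answer: baakwqgdc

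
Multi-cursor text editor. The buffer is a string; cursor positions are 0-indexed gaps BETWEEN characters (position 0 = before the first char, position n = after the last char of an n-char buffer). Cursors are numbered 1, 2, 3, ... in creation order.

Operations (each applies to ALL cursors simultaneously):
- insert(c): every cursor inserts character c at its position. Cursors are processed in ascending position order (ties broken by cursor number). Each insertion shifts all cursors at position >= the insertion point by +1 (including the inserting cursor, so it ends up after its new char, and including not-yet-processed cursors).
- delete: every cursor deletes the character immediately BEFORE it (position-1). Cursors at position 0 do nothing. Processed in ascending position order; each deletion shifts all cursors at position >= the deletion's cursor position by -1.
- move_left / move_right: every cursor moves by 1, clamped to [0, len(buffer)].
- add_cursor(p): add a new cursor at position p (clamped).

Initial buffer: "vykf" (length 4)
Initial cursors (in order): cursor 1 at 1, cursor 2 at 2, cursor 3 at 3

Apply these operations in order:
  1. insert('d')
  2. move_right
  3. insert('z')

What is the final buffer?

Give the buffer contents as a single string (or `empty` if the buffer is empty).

After op 1 (insert('d')): buffer="vdydkdf" (len 7), cursors c1@2 c2@4 c3@6, authorship .1.2.3.
After op 2 (move_right): buffer="vdydkdf" (len 7), cursors c1@3 c2@5 c3@7, authorship .1.2.3.
After op 3 (insert('z')): buffer="vdyzdkzdfz" (len 10), cursors c1@4 c2@7 c3@10, authorship .1.12.23.3

Answer: vdyzdkzdfz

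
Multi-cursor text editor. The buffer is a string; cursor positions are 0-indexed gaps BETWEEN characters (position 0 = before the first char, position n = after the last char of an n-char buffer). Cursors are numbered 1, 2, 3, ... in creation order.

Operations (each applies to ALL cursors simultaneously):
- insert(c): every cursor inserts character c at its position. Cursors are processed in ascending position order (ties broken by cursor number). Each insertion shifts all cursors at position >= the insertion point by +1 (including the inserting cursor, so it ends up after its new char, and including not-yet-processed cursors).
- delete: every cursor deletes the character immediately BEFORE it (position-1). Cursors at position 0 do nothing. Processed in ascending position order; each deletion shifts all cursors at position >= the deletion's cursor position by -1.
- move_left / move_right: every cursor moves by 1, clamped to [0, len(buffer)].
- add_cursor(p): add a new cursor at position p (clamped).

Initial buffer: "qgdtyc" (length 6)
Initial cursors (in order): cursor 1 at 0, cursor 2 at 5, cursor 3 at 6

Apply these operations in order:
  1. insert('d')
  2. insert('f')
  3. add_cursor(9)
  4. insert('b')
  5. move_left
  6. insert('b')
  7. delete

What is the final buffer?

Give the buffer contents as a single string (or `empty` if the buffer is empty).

After op 1 (insert('d')): buffer="dqgdtydcd" (len 9), cursors c1@1 c2@7 c3@9, authorship 1.....2.3
After op 2 (insert('f')): buffer="dfqgdtydfcdf" (len 12), cursors c1@2 c2@9 c3@12, authorship 11.....22.33
After op 3 (add_cursor(9)): buffer="dfqgdtydfcdf" (len 12), cursors c1@2 c2@9 c4@9 c3@12, authorship 11.....22.33
After op 4 (insert('b')): buffer="dfbqgdtydfbbcdfb" (len 16), cursors c1@3 c2@12 c4@12 c3@16, authorship 111.....2224.333
After op 5 (move_left): buffer="dfbqgdtydfbbcdfb" (len 16), cursors c1@2 c2@11 c4@11 c3@15, authorship 111.....2224.333
After op 6 (insert('b')): buffer="dfbbqgdtydfbbbbcdfbb" (len 20), cursors c1@3 c2@14 c4@14 c3@19, authorship 1111.....222244.3333
After op 7 (delete): buffer="dfbqgdtydfbbcdfb" (len 16), cursors c1@2 c2@11 c4@11 c3@15, authorship 111.....2224.333

Answer: dfbqgdtydfbbcdfb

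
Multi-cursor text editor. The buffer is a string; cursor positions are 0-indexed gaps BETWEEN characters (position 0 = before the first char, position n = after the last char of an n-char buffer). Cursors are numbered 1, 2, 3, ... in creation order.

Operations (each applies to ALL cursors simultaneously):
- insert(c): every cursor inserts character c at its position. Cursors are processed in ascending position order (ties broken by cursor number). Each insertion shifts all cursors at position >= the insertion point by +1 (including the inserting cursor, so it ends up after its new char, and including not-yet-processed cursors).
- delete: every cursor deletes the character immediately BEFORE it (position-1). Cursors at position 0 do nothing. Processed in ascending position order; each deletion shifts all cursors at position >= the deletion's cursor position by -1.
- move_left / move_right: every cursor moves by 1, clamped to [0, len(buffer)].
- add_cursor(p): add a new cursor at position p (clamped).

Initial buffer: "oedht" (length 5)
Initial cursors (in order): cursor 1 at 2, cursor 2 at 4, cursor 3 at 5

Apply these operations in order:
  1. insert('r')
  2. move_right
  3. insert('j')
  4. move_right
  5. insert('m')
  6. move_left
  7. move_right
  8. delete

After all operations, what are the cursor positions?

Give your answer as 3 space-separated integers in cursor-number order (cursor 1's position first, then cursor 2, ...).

After op 1 (insert('r')): buffer="oerdhrtr" (len 8), cursors c1@3 c2@6 c3@8, authorship ..1..2.3
After op 2 (move_right): buffer="oerdhrtr" (len 8), cursors c1@4 c2@7 c3@8, authorship ..1..2.3
After op 3 (insert('j')): buffer="oerdjhrtjrj" (len 11), cursors c1@5 c2@9 c3@11, authorship ..1.1.2.233
After op 4 (move_right): buffer="oerdjhrtjrj" (len 11), cursors c1@6 c2@10 c3@11, authorship ..1.1.2.233
After op 5 (insert('m')): buffer="oerdjhmrtjrmjm" (len 14), cursors c1@7 c2@12 c3@14, authorship ..1.1.12.23233
After op 6 (move_left): buffer="oerdjhmrtjrmjm" (len 14), cursors c1@6 c2@11 c3@13, authorship ..1.1.12.23233
After op 7 (move_right): buffer="oerdjhmrtjrmjm" (len 14), cursors c1@7 c2@12 c3@14, authorship ..1.1.12.23233
After op 8 (delete): buffer="oerdjhrtjrj" (len 11), cursors c1@6 c2@10 c3@11, authorship ..1.1.2.233

Answer: 6 10 11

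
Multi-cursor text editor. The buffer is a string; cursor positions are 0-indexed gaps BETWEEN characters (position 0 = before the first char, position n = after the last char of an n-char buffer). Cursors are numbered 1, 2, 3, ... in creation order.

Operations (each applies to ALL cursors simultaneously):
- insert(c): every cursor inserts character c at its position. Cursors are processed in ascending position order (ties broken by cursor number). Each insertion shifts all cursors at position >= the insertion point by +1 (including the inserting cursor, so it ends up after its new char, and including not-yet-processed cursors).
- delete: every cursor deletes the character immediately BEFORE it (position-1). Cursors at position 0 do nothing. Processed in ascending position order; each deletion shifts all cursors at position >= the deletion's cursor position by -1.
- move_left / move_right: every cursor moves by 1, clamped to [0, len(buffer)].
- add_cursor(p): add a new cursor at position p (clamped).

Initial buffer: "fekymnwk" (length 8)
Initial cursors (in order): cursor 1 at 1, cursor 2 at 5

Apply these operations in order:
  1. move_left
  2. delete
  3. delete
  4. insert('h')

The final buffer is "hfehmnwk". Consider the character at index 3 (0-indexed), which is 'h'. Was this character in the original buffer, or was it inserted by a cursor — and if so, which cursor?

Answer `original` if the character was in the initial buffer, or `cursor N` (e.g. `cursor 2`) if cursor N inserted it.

After op 1 (move_left): buffer="fekymnwk" (len 8), cursors c1@0 c2@4, authorship ........
After op 2 (delete): buffer="fekmnwk" (len 7), cursors c1@0 c2@3, authorship .......
After op 3 (delete): buffer="femnwk" (len 6), cursors c1@0 c2@2, authorship ......
After op 4 (insert('h')): buffer="hfehmnwk" (len 8), cursors c1@1 c2@4, authorship 1..2....
Authorship (.=original, N=cursor N): 1 . . 2 . . . .
Index 3: author = 2

Answer: cursor 2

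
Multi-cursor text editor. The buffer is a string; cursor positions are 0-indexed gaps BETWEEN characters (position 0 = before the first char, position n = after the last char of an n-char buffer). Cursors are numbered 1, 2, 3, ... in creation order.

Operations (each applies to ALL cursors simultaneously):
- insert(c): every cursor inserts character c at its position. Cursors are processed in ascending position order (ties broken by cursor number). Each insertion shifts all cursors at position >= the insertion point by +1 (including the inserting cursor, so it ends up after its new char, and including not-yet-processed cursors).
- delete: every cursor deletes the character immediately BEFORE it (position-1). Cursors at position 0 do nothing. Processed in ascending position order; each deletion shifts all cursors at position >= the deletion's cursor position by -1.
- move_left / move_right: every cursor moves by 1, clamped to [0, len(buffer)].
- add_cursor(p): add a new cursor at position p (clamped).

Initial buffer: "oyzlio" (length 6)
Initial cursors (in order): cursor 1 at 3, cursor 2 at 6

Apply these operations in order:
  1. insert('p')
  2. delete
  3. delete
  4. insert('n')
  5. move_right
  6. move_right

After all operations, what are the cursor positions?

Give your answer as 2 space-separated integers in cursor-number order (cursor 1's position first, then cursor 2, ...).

Answer: 5 6

Derivation:
After op 1 (insert('p')): buffer="oyzpliop" (len 8), cursors c1@4 c2@8, authorship ...1...2
After op 2 (delete): buffer="oyzlio" (len 6), cursors c1@3 c2@6, authorship ......
After op 3 (delete): buffer="oyli" (len 4), cursors c1@2 c2@4, authorship ....
After op 4 (insert('n')): buffer="oynlin" (len 6), cursors c1@3 c2@6, authorship ..1..2
After op 5 (move_right): buffer="oynlin" (len 6), cursors c1@4 c2@6, authorship ..1..2
After op 6 (move_right): buffer="oynlin" (len 6), cursors c1@5 c2@6, authorship ..1..2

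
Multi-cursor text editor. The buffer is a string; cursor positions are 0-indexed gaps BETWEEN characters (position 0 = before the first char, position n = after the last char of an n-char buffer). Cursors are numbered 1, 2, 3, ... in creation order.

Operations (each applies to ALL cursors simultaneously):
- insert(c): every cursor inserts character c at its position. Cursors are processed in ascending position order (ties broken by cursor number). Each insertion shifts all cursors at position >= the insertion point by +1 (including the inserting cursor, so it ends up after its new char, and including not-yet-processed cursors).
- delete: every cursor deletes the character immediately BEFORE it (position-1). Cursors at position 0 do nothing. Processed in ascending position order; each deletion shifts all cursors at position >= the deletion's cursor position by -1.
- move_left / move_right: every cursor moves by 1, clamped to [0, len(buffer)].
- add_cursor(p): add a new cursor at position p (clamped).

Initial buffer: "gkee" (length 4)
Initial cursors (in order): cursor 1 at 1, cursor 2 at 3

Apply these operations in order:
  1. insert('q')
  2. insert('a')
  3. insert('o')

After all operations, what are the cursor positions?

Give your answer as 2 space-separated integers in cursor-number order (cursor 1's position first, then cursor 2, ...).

Answer: 4 9

Derivation:
After op 1 (insert('q')): buffer="gqkeqe" (len 6), cursors c1@2 c2@5, authorship .1..2.
After op 2 (insert('a')): buffer="gqakeqae" (len 8), cursors c1@3 c2@7, authorship .11..22.
After op 3 (insert('o')): buffer="gqaokeqaoe" (len 10), cursors c1@4 c2@9, authorship .111..222.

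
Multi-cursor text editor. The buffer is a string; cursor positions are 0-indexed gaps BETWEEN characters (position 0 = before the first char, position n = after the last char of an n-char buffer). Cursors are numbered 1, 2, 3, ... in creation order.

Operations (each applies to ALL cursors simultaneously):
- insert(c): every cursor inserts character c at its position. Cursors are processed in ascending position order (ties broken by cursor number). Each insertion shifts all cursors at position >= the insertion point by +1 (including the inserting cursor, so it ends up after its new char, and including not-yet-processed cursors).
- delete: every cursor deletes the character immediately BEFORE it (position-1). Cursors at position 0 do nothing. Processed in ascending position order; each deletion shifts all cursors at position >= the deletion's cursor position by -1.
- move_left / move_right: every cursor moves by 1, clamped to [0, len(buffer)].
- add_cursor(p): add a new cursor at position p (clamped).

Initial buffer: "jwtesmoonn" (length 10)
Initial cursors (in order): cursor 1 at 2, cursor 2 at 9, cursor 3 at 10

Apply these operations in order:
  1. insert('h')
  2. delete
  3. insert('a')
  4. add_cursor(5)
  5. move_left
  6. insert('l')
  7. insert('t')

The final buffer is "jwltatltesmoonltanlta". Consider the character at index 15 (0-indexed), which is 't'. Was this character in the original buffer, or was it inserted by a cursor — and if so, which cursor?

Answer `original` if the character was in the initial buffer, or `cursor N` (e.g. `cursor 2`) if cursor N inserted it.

Answer: cursor 2

Derivation:
After op 1 (insert('h')): buffer="jwhtesmoonhnh" (len 13), cursors c1@3 c2@11 c3@13, authorship ..1.......2.3
After op 2 (delete): buffer="jwtesmoonn" (len 10), cursors c1@2 c2@9 c3@10, authorship ..........
After op 3 (insert('a')): buffer="jwatesmoonana" (len 13), cursors c1@3 c2@11 c3@13, authorship ..1.......2.3
After op 4 (add_cursor(5)): buffer="jwatesmoonana" (len 13), cursors c1@3 c4@5 c2@11 c3@13, authorship ..1.......2.3
After op 5 (move_left): buffer="jwatesmoonana" (len 13), cursors c1@2 c4@4 c2@10 c3@12, authorship ..1.......2.3
After op 6 (insert('l')): buffer="jwlatlesmoonlanla" (len 17), cursors c1@3 c4@6 c2@13 c3@16, authorship ..11.4......22.33
After op 7 (insert('t')): buffer="jwltatltesmoonltanlta" (len 21), cursors c1@4 c4@8 c2@16 c3@20, authorship ..111.44......222.333
Authorship (.=original, N=cursor N): . . 1 1 1 . 4 4 . . . . . . 2 2 2 . 3 3 3
Index 15: author = 2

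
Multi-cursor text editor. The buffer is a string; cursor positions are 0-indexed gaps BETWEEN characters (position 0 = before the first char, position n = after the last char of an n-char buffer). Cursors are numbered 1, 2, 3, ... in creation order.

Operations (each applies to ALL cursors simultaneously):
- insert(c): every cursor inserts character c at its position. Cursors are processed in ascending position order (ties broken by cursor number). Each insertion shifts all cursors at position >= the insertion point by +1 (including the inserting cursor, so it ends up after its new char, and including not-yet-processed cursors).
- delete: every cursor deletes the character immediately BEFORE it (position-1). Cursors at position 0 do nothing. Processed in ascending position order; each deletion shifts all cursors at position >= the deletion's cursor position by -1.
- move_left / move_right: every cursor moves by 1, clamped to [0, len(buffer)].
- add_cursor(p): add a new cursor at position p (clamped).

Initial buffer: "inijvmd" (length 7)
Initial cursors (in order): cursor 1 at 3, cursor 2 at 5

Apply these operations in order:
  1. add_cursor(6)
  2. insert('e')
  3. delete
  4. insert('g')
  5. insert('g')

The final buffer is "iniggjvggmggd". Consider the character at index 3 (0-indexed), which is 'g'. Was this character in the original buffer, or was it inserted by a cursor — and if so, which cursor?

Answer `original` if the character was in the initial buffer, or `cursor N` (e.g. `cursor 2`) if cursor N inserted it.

After op 1 (add_cursor(6)): buffer="inijvmd" (len 7), cursors c1@3 c2@5 c3@6, authorship .......
After op 2 (insert('e')): buffer="iniejvemed" (len 10), cursors c1@4 c2@7 c3@9, authorship ...1..2.3.
After op 3 (delete): buffer="inijvmd" (len 7), cursors c1@3 c2@5 c3@6, authorship .......
After op 4 (insert('g')): buffer="inigjvgmgd" (len 10), cursors c1@4 c2@7 c3@9, authorship ...1..2.3.
After op 5 (insert('g')): buffer="iniggjvggmggd" (len 13), cursors c1@5 c2@9 c3@12, authorship ...11..22.33.
Authorship (.=original, N=cursor N): . . . 1 1 . . 2 2 . 3 3 .
Index 3: author = 1

Answer: cursor 1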